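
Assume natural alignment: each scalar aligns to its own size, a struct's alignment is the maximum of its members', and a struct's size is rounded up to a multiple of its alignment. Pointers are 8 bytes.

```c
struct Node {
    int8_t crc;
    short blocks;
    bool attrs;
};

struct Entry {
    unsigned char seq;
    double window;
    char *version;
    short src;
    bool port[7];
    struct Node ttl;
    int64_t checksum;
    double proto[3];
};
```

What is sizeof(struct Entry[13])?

Node: crc at 0 (size 1, align 1) → ends 1; pad 1 to align 2 for blocks; blocks at 2 (size 2, align 2) → ends 4; attrs at 4 (size 1, align 1) → ends 5; tail pad 1 to reach multiple of 2; total 6 bytes, alignment 2
seq at 0 (size 1, align 1) → ends 1
pad 7 to align 8 for window
window at 8 (size 8, align 8) → ends 16
version at 16 (size 8, align 8) → ends 24
src at 24 (size 2, align 2) → ends 26
port at 26 (size 7, align 1) → ends 33
pad 1 to align 2 for ttl
ttl at 34 (size 6, align 2) → ends 40
checksum at 40 (size 8, align 8) → ends 48
proto at 48 (size 24, align 8) → ends 72
total 72 bytes, alignment 8
array of 13: 13 × 72 = 936

936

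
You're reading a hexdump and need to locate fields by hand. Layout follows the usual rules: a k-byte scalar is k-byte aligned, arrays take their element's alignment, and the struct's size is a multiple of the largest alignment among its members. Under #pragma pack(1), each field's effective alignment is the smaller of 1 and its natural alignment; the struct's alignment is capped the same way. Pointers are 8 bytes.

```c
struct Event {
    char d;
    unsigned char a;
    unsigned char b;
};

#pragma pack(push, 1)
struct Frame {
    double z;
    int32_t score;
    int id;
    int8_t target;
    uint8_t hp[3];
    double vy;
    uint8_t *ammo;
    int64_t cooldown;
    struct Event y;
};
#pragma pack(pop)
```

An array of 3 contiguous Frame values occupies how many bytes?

Event: @0: d [1B, align 1] → 1; @1: a [1B, align 1] → 2; @2: b [1B, align 1] → 3; size 3, align 1
@0: z [8B, align 1] → 8
@8: score [4B, align 1] → 12
@12: id [4B, align 1] → 16
@16: target [1B, align 1] → 17
@17: hp [3B, align 1] → 20
@20: vy [8B, align 1] → 28
@28: ammo [8B, align 1] → 36
@36: cooldown [8B, align 1] → 44
@44: y [3B, align 1] → 47
size 47, align 1
array of 3: 3 × 47 = 141

141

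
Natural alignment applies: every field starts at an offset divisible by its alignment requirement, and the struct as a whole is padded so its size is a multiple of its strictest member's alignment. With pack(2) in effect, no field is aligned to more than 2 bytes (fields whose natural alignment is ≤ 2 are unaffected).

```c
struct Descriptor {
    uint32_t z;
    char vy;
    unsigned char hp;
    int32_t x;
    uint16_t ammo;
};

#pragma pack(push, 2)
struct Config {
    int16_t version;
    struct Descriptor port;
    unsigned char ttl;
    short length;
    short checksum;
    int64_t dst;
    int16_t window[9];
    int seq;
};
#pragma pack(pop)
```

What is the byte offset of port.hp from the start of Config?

7

Descriptor: @0: z [4B, align 4] → 4; @4: vy [1B, align 1] → 5; @5: hp [1B, align 1] → 6; +2 pad (align 4); @8: x [4B, align 4] → 12; @12: ammo [2B, align 2] → 14; +2 tail pad (align 4); size 16, align 4
@0: version [2B, align 2] → 2
@2: port [16B, align 2] → 18
within Descriptor: hp at 5
2 + 5 = 7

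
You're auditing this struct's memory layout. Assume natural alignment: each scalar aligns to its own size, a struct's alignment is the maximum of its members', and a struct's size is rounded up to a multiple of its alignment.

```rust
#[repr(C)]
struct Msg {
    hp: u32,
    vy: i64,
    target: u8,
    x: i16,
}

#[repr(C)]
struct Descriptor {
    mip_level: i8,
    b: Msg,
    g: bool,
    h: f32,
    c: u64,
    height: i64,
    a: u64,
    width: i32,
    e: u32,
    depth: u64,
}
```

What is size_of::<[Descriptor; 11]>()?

Msg: @0: hp [4B, align 4] → 4; +4 pad (align 8); @8: vy [8B, align 8] → 16; @16: target [1B, align 1] → 17; +1 pad (align 2); @18: x [2B, align 2] → 20; +4 tail pad (align 8); size 24, align 8
@0: mip_level [1B, align 1] → 1
+7 pad (align 8)
@8: b [24B, align 8] → 32
@32: g [1B, align 1] → 33
+3 pad (align 4)
@36: h [4B, align 4] → 40
@40: c [8B, align 8] → 48
@48: height [8B, align 8] → 56
@56: a [8B, align 8] → 64
@64: width [4B, align 4] → 68
@68: e [4B, align 4] → 72
@72: depth [8B, align 8] → 80
size 80, align 8
array of 11: 11 × 80 = 880

880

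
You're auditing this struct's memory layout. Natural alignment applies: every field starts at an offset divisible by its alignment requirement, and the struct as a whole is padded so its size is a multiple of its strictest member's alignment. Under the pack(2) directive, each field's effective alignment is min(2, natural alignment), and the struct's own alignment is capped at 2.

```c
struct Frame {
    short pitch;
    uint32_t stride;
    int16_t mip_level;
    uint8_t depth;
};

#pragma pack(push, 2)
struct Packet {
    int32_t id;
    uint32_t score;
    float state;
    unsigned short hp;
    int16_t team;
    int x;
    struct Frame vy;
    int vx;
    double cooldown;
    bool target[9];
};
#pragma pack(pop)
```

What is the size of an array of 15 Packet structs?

Frame: pitch at 0 (size 2, align 2) → ends 2; pad 2 to align 4 for stride; stride at 4 (size 4, align 4) → ends 8; mip_level at 8 (size 2, align 2) → ends 10; depth at 10 (size 1, align 1) → ends 11; tail pad 1 to reach multiple of 4; total 12 bytes, alignment 4
id at 0 (size 4, align 2) → ends 4
score at 4 (size 4, align 2) → ends 8
state at 8 (size 4, align 2) → ends 12
hp at 12 (size 2, align 2) → ends 14
team at 14 (size 2, align 2) → ends 16
x at 16 (size 4, align 2) → ends 20
vy at 20 (size 12, align 2) → ends 32
vx at 32 (size 4, align 2) → ends 36
cooldown at 36 (size 8, align 2) → ends 44
target at 44 (size 9, align 1) → ends 53
tail pad 1 to reach multiple of 2
total 54 bytes, alignment 2
array of 15: 15 × 54 = 810

810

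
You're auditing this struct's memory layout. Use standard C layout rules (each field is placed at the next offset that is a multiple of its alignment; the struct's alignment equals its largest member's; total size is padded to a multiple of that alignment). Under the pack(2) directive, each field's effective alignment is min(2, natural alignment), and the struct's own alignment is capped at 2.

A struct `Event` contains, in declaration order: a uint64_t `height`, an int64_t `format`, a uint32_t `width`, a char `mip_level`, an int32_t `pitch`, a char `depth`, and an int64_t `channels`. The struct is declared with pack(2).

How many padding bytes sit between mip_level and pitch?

0..8  height  (8B, 2-aligned)
8..16  format  (8B, 2-aligned)
16..20  width  (4B, 2-aligned)
20..21  mip_level  (1B, 1-aligned)
21..22  -- padding (1B)
22..26  pitch  (4B, 2-aligned)

1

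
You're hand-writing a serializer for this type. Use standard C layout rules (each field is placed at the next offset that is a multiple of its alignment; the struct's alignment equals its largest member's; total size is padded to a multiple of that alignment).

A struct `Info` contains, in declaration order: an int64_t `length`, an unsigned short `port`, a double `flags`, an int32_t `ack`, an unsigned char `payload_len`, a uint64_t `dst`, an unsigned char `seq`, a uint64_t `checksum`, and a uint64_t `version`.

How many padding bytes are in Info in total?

16

0..8  length  (8B, 8-aligned)
8..10  port  (2B, 2-aligned)
10..16  -- padding (6B)
16..24  flags  (8B, 8-aligned)
24..28  ack  (4B, 4-aligned)
28..29  payload_len  (1B, 1-aligned)
29..32  -- padding (3B)
32..40  dst  (8B, 8-aligned)
40..41  seq  (1B, 1-aligned)
41..48  -- padding (7B)
48..56  checksum  (8B, 8-aligned)
56..64  version  (8B, 8-aligned)
sizeof = 64, alignof = 8
data bytes 48, size 64 → padding 16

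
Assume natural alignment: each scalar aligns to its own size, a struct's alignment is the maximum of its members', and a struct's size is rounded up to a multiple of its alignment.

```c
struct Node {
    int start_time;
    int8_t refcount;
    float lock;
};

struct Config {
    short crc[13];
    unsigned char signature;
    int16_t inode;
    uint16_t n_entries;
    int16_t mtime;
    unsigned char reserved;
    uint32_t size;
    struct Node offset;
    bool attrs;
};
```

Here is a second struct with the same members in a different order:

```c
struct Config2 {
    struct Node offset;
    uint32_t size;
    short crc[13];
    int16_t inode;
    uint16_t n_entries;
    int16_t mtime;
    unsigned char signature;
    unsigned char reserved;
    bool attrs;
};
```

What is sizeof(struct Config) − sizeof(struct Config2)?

4

Node: @0: start_time [4B, align 4] → 4; @4: refcount [1B, align 1] → 5; +3 pad (align 4); @8: lock [4B, align 4] → 12; size 12, align 4
@0: crc [26B, align 2] → 26
@26: signature [1B, align 1] → 27
+1 pad (align 2)
@28: inode [2B, align 2] → 30
@30: n_entries [2B, align 2] → 32
@32: mtime [2B, align 2] → 34
@34: reserved [1B, align 1] → 35
+1 pad (align 4)
@36: size [4B, align 4] → 40
@40: offset [12B, align 4] → 52
@52: attrs [1B, align 1] → 53
+3 tail pad (align 4)
size 56, align 4
— Config2 —
@0: offset [12B, align 4] → 12
@12: size [4B, align 4] → 16
@16: crc [26B, align 2] → 42
@42: inode [2B, align 2] → 44
@44: n_entries [2B, align 2] → 46
@46: mtime [2B, align 2] → 48
@48: signature [1B, align 1] → 49
@49: reserved [1B, align 1] → 50
@50: attrs [1B, align 1] → 51
+1 tail pad (align 4)
size 52, align 4
56 − 52 = 4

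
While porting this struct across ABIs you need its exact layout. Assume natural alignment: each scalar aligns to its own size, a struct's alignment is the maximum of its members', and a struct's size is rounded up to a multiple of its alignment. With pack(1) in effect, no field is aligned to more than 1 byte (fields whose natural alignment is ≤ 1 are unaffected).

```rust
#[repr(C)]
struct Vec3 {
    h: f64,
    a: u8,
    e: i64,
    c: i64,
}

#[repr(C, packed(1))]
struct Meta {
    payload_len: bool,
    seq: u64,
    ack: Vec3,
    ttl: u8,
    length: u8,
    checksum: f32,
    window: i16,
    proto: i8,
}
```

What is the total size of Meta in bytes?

Vec3: 0..8  h  (8B, 8-aligned); 8..9  a  (1B, 1-aligned); 9..16  -- padding (7B); 16..24  e  (8B, 8-aligned); 24..32  c  (8B, 8-aligned); sizeof = 32, alignof = 8
0..1  payload_len  (1B, 1-aligned)
1..9  seq  (8B, 1-aligned)
9..41  ack  (32B, 1-aligned)
41..42  ttl  (1B, 1-aligned)
42..43  length  (1B, 1-aligned)
43..47  checksum  (4B, 1-aligned)
47..49  window  (2B, 1-aligned)
49..50  proto  (1B, 1-aligned)
sizeof = 50, alignof = 1

50 bytes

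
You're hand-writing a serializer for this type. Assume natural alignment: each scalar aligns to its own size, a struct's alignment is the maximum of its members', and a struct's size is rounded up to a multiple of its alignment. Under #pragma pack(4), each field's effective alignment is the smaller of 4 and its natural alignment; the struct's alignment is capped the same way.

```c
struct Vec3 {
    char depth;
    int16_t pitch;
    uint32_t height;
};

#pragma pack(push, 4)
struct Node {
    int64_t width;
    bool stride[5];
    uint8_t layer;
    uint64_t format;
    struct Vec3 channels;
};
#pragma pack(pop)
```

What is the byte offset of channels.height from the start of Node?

28

Vec3: depth at 0 (size 1, align 1) → ends 1; pad 1 to align 2 for pitch; pitch at 2 (size 2, align 2) → ends 4; height at 4 (size 4, align 4) → ends 8; total 8 bytes, alignment 4
width at 0 (size 8, align 4) → ends 8
stride at 8 (size 5, align 1) → ends 13
layer at 13 (size 1, align 1) → ends 14
pad 2 to align 4 for format
format at 16 (size 8, align 4) → ends 24
channels at 24 (size 8, align 4) → ends 32
within Vec3: height at 4
24 + 4 = 28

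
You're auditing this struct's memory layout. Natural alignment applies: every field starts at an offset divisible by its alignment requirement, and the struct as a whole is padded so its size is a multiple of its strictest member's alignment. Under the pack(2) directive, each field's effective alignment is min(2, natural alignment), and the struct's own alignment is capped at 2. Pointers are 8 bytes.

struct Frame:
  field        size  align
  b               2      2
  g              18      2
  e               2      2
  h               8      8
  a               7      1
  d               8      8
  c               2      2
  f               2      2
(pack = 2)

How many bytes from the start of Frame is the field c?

46

b at 0 (size 2, align 2) → ends 2
g at 2 (size 18, align 2) → ends 20
e at 20 (size 2, align 2) → ends 22
h at 22 (size 8, align 2) → ends 30
a at 30 (size 7, align 1) → ends 37
pad 1 to align 2 for d
d at 38 (size 8, align 2) → ends 46
c at 46 (size 2, align 2) → ends 48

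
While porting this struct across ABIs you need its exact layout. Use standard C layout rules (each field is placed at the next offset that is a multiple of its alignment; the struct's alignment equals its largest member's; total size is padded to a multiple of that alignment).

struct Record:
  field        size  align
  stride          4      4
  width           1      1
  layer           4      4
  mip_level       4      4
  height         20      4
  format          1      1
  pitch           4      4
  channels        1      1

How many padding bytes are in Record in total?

0..4  stride  (4B, 4-aligned)
4..5  width  (1B, 1-aligned)
5..8  -- padding (3B)
8..12  layer  (4B, 4-aligned)
12..16  mip_level  (4B, 4-aligned)
16..36  height  (20B, 4-aligned)
36..37  format  (1B, 1-aligned)
37..40  -- padding (3B)
40..44  pitch  (4B, 4-aligned)
44..45  channels  (1B, 1-aligned)
45..48  -- tail padding (3B)
sizeof = 48, alignof = 4
data bytes 39, size 48 → padding 9

9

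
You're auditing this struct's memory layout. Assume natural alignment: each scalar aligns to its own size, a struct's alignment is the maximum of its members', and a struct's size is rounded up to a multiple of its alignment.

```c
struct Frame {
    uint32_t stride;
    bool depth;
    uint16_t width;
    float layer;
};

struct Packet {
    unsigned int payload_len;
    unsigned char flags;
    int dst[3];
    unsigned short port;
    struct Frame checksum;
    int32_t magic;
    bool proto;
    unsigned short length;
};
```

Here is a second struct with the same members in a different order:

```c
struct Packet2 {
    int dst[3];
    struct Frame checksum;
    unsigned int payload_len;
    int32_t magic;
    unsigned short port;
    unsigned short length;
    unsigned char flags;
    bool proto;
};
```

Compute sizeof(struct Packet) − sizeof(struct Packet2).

Frame: stride at 0 (size 4, align 4) → ends 4; depth at 4 (size 1, align 1) → ends 5; pad 1 to align 2 for width; width at 6 (size 2, align 2) → ends 8; layer at 8 (size 4, align 4) → ends 12; total 12 bytes, alignment 4
payload_len at 0 (size 4, align 4) → ends 4
flags at 4 (size 1, align 1) → ends 5
pad 3 to align 4 for dst
dst at 8 (size 12, align 4) → ends 20
port at 20 (size 2, align 2) → ends 22
pad 2 to align 4 for checksum
checksum at 24 (size 12, align 4) → ends 36
magic at 36 (size 4, align 4) → ends 40
proto at 40 (size 1, align 1) → ends 41
pad 1 to align 2 for length
length at 42 (size 2, align 2) → ends 44
total 44 bytes, alignment 4
— Packet2 —
dst at 0 (size 12, align 4) → ends 12
checksum at 12 (size 12, align 4) → ends 24
payload_len at 24 (size 4, align 4) → ends 28
magic at 28 (size 4, align 4) → ends 32
port at 32 (size 2, align 2) → ends 34
length at 34 (size 2, align 2) → ends 36
flags at 36 (size 1, align 1) → ends 37
proto at 37 (size 1, align 1) → ends 38
tail pad 2 to reach multiple of 4
total 40 bytes, alignment 4
44 − 40 = 4

4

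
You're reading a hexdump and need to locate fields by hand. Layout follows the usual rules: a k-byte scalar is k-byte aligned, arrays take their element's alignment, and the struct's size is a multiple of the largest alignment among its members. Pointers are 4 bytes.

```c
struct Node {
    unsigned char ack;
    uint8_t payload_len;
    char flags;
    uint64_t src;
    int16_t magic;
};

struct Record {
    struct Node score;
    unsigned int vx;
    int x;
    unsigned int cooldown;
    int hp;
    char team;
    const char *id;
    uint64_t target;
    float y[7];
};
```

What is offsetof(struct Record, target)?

48

Node: ack at 0 (size 1, align 1) → ends 1; payload_len at 1 (size 1, align 1) → ends 2; flags at 2 (size 1, align 1) → ends 3; pad 5 to align 8 for src; src at 8 (size 8, align 8) → ends 16; magic at 16 (size 2, align 2) → ends 18; tail pad 6 to reach multiple of 8; total 24 bytes, alignment 8
score at 0 (size 24, align 8) → ends 24
vx at 24 (size 4, align 4) → ends 28
x at 28 (size 4, align 4) → ends 32
cooldown at 32 (size 4, align 4) → ends 36
hp at 36 (size 4, align 4) → ends 40
team at 40 (size 1, align 1) → ends 41
pad 3 to align 4 for id
id at 44 (size 4, align 4) → ends 48
target at 48 (size 8, align 8) → ends 56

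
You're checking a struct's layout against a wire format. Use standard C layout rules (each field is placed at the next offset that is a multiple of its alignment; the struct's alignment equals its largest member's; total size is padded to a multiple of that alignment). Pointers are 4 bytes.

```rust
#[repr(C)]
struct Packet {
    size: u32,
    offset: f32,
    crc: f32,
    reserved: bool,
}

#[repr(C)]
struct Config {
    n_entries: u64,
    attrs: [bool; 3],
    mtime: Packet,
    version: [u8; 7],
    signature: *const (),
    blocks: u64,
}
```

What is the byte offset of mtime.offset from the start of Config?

Packet: @0: size [4B, align 4] → 4; @4: offset [4B, align 4] → 8; @8: crc [4B, align 4] → 12; @12: reserved [1B, align 1] → 13; +3 tail pad (align 4); size 16, align 4
@0: n_entries [8B, align 8] → 8
@8: attrs [3B, align 1] → 11
+1 pad (align 4)
@12: mtime [16B, align 4] → 28
within Packet: offset at 4
12 + 4 = 16

16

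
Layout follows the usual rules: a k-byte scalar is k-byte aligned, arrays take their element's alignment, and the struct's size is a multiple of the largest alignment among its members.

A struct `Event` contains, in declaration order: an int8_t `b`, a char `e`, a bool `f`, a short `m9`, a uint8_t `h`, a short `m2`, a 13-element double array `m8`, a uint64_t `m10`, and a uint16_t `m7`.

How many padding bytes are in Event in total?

b at 0 (size 1, align 1) → ends 1
e at 1 (size 1, align 1) → ends 2
f at 2 (size 1, align 1) → ends 3
pad 1 to align 2 for m9
m9 at 4 (size 2, align 2) → ends 6
h at 6 (size 1, align 1) → ends 7
pad 1 to align 2 for m2
m2 at 8 (size 2, align 2) → ends 10
pad 6 to align 8 for m8
m8 at 16 (size 104, align 8) → ends 120
m10 at 120 (size 8, align 8) → ends 128
m7 at 128 (size 2, align 2) → ends 130
tail pad 6 to reach multiple of 8
total 136 bytes, alignment 8
data bytes 122, size 136 → padding 14

14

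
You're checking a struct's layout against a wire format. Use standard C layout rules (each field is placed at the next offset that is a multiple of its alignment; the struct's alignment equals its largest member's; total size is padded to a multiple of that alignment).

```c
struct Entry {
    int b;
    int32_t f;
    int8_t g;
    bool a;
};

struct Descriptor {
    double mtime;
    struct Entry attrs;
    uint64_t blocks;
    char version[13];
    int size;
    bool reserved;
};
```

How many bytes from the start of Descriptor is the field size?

48

Entry: @0: b [4B, align 4] → 4; @4: f [4B, align 4] → 8; @8: g [1B, align 1] → 9; @9: a [1B, align 1] → 10; +2 tail pad (align 4); size 12, align 4
@0: mtime [8B, align 8] → 8
@8: attrs [12B, align 4] → 20
+4 pad (align 8)
@24: blocks [8B, align 8] → 32
@32: version [13B, align 1] → 45
+3 pad (align 4)
@48: size [4B, align 4] → 52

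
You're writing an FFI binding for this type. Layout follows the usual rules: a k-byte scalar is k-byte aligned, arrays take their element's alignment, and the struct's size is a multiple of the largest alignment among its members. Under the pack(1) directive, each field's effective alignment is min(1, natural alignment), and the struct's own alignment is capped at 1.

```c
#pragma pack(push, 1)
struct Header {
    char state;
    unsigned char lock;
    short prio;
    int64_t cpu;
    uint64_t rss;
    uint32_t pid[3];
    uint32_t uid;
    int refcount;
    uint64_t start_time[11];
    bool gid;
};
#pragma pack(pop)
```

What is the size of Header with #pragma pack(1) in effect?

@0: state [1B, align 1] → 1
@1: lock [1B, align 1] → 2
@2: prio [2B, align 1] → 4
@4: cpu [8B, align 1] → 12
@12: rss [8B, align 1] → 20
@20: pid [12B, align 1] → 32
@32: uid [4B, align 1] → 36
@36: refcount [4B, align 1] → 40
@40: start_time [88B, align 1] → 128
@128: gid [1B, align 1] → 129
size 129, align 1

129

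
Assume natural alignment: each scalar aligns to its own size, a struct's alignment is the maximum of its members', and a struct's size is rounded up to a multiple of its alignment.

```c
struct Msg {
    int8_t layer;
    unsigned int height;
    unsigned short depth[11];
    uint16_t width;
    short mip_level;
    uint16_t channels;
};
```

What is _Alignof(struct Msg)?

member alignments: layer=1, height=4, depth=2, width=2, mip_level=2, channels=2
max = 4

4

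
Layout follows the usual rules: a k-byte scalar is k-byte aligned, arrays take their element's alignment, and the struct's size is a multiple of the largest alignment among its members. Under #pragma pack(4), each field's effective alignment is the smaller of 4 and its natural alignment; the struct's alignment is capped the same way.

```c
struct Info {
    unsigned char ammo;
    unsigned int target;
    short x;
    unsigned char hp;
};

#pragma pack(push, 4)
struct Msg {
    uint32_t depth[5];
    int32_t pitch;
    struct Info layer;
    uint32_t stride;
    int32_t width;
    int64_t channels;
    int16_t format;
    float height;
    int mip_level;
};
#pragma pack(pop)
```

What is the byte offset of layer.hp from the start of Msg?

Info: 0..1  ammo  (1B, 1-aligned); 1..4  -- padding (3B); 4..8  target  (4B, 4-aligned); 8..10  x  (2B, 2-aligned); 10..11  hp  (1B, 1-aligned); 11..12  -- tail padding (1B); sizeof = 12, alignof = 4
0..20  depth  (20B, 4-aligned)
20..24  pitch  (4B, 4-aligned)
24..36  layer  (12B, 4-aligned)
within Info: hp at 10
24 + 10 = 34

34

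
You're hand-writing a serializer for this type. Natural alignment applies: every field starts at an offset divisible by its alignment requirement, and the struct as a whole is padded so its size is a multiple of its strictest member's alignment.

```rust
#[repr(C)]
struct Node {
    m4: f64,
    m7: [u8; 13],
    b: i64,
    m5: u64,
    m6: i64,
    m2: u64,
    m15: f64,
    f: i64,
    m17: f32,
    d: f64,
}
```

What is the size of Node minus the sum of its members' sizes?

7

m4 at 0 (size 8, align 8) → ends 8
m7 at 8 (size 13, align 1) → ends 21
pad 3 to align 8 for b
b at 24 (size 8, align 8) → ends 32
m5 at 32 (size 8, align 8) → ends 40
m6 at 40 (size 8, align 8) → ends 48
m2 at 48 (size 8, align 8) → ends 56
m15 at 56 (size 8, align 8) → ends 64
f at 64 (size 8, align 8) → ends 72
m17 at 72 (size 4, align 4) → ends 76
pad 4 to align 8 for d
d at 80 (size 8, align 8) → ends 88
total 88 bytes, alignment 8
data bytes 81, size 88 → padding 7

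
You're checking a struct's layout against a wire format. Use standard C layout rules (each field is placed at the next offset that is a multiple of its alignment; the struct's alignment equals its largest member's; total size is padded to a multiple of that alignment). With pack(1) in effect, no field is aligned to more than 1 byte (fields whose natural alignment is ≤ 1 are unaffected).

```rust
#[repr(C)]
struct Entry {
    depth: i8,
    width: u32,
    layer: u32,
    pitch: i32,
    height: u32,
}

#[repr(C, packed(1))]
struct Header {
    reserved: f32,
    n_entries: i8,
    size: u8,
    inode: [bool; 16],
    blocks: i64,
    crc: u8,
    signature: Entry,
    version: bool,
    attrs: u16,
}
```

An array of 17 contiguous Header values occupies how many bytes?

918

Entry: @0: depth [1B, align 1] → 1; +3 pad (align 4); @4: width [4B, align 4] → 8; @8: layer [4B, align 4] → 12; @12: pitch [4B, align 4] → 16; @16: height [4B, align 4] → 20; size 20, align 4
@0: reserved [4B, align 1] → 4
@4: n_entries [1B, align 1] → 5
@5: size [1B, align 1] → 6
@6: inode [16B, align 1] → 22
@22: blocks [8B, align 1] → 30
@30: crc [1B, align 1] → 31
@31: signature [20B, align 1] → 51
@51: version [1B, align 1] → 52
@52: attrs [2B, align 1] → 54
size 54, align 1
array of 17: 17 × 54 = 918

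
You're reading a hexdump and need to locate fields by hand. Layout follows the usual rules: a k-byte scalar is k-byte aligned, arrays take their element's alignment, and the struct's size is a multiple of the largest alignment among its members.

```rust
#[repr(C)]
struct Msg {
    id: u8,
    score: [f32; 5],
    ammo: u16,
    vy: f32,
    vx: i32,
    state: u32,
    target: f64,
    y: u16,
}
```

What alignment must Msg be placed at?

8

member alignments: id=1, score=4, ammo=2, vy=4, vx=4, state=4, target=8, y=2
max = 8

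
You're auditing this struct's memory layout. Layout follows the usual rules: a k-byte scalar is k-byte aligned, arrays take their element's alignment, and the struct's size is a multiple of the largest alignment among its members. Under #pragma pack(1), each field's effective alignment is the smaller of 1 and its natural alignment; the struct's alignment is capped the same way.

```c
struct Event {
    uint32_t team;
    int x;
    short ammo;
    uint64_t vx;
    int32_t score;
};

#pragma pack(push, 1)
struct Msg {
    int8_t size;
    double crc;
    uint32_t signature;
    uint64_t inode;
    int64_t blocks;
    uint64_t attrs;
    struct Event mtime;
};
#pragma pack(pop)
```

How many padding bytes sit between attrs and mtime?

Event: @0: team [4B, align 4] → 4; @4: x [4B, align 4] → 8; @8: ammo [2B, align 2] → 10; +6 pad (align 8); @16: vx [8B, align 8] → 24; @24: score [4B, align 4] → 28; +4 tail pad (align 8); size 32, align 8
@0: size [1B, align 1] → 1
@1: crc [8B, align 1] → 9
@9: signature [4B, align 1] → 13
@13: inode [8B, align 1] → 21
@21: blocks [8B, align 1] → 29
@29: attrs [8B, align 1] → 37
@37: mtime [32B, align 1] → 69

0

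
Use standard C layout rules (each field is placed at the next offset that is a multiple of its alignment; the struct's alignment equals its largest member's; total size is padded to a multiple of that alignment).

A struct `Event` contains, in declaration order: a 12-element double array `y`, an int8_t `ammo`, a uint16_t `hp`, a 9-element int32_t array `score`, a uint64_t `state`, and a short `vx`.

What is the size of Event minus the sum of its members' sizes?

7

y at 0 (size 96, align 8) → ends 96
ammo at 96 (size 1, align 1) → ends 97
pad 1 to align 2 for hp
hp at 98 (size 2, align 2) → ends 100
score at 100 (size 36, align 4) → ends 136
state at 136 (size 8, align 8) → ends 144
vx at 144 (size 2, align 2) → ends 146
tail pad 6 to reach multiple of 8
total 152 bytes, alignment 8
data bytes 145, size 152 → padding 7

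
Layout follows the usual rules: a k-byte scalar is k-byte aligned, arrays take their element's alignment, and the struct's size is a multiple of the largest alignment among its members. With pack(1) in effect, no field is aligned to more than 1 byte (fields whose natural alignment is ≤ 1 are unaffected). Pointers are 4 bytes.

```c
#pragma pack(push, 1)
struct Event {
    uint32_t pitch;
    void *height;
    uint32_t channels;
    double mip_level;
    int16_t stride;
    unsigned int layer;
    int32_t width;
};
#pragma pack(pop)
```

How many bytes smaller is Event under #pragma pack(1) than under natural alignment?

natural layout:
  @0: pitch [4B, align 4] → 4
  @4: height [4B, align 4] → 8
  @8: channels [4B, align 4] → 12
  +4 pad (align 8)
  @16: mip_level [8B, align 8] → 24
  @24: stride [2B, align 2] → 26
  +2 pad (align 4)
  @28: layer [4B, align 4] → 32
  @32: width [4B, align 4] → 36
  +4 tail pad (align 8)
  size 40, align 8
packed(1) layout:
  @0: pitch [4B, align 1] → 4
  @4: height [4B, align 1] → 8
  @8: channels [4B, align 1] → 12
  @12: mip_level [8B, align 1] → 20
  @20: stride [2B, align 1] → 22
  @22: layer [4B, align 1] → 26
  @26: width [4B, align 1] → 30
  size 30, align 1
40 − 30 = 10

10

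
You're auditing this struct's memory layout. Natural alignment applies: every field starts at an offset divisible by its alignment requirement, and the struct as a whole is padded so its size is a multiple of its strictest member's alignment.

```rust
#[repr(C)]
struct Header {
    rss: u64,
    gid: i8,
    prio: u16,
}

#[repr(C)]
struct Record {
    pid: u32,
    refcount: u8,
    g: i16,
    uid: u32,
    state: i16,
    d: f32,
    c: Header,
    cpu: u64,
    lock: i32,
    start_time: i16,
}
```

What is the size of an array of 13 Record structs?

Header: 0..8  rss  (8B, 8-aligned); 8..9  gid  (1B, 1-aligned); 9..10  -- padding (1B); 10..12  prio  (2B, 2-aligned); 12..16  -- tail padding (4B); sizeof = 16, alignof = 8
0..4  pid  (4B, 4-aligned)
4..5  refcount  (1B, 1-aligned)
5..6  -- padding (1B)
6..8  g  (2B, 2-aligned)
8..12  uid  (4B, 4-aligned)
12..14  state  (2B, 2-aligned)
14..16  -- padding (2B)
16..20  d  (4B, 4-aligned)
20..24  -- padding (4B)
24..40  c  (16B, 8-aligned)
40..48  cpu  (8B, 8-aligned)
48..52  lock  (4B, 4-aligned)
52..54  start_time  (2B, 2-aligned)
54..56  -- tail padding (2B)
sizeof = 56, alignof = 8
array of 13: 13 × 56 = 728

728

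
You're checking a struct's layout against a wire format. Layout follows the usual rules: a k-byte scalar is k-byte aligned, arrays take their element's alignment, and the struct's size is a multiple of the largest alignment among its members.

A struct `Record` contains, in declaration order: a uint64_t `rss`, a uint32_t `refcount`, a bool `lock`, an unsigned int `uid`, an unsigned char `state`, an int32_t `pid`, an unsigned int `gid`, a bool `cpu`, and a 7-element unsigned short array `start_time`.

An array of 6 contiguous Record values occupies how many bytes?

288

@0: rss [8B, align 8] → 8
@8: refcount [4B, align 4] → 12
@12: lock [1B, align 1] → 13
+3 pad (align 4)
@16: uid [4B, align 4] → 20
@20: state [1B, align 1] → 21
+3 pad (align 4)
@24: pid [4B, align 4] → 28
@28: gid [4B, align 4] → 32
@32: cpu [1B, align 1] → 33
+1 pad (align 2)
@34: start_time [14B, align 2] → 48
size 48, align 8
array of 6: 6 × 48 = 288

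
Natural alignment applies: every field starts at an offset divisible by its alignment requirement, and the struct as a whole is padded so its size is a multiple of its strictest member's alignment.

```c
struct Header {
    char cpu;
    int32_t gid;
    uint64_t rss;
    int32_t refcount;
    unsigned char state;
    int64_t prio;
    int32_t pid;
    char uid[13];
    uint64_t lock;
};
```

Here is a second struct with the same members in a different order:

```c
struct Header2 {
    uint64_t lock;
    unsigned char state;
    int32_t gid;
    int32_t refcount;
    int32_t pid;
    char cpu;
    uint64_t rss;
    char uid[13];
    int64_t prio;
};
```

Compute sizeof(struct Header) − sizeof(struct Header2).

0

cpu at 0 (size 1, align 1) → ends 1
pad 3 to align 4 for gid
gid at 4 (size 4, align 4) → ends 8
rss at 8 (size 8, align 8) → ends 16
refcount at 16 (size 4, align 4) → ends 20
state at 20 (size 1, align 1) → ends 21
pad 3 to align 8 for prio
prio at 24 (size 8, align 8) → ends 32
pid at 32 (size 4, align 4) → ends 36
uid at 36 (size 13, align 1) → ends 49
pad 7 to align 8 for lock
lock at 56 (size 8, align 8) → ends 64
total 64 bytes, alignment 8
— Header2 —
lock at 0 (size 8, align 8) → ends 8
state at 8 (size 1, align 1) → ends 9
pad 3 to align 4 for gid
gid at 12 (size 4, align 4) → ends 16
refcount at 16 (size 4, align 4) → ends 20
pid at 20 (size 4, align 4) → ends 24
cpu at 24 (size 1, align 1) → ends 25
pad 7 to align 8 for rss
rss at 32 (size 8, align 8) → ends 40
uid at 40 (size 13, align 1) → ends 53
pad 3 to align 8 for prio
prio at 56 (size 8, align 8) → ends 64
total 64 bytes, alignment 8
64 − 64 = 0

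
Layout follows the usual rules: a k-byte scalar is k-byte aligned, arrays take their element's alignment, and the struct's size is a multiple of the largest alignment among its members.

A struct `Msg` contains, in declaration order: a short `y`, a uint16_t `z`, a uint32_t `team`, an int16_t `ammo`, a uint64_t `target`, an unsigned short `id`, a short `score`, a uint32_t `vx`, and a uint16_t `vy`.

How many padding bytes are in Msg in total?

y at 0 (size 2, align 2) → ends 2
z at 2 (size 2, align 2) → ends 4
team at 4 (size 4, align 4) → ends 8
ammo at 8 (size 2, align 2) → ends 10
pad 6 to align 8 for target
target at 16 (size 8, align 8) → ends 24
id at 24 (size 2, align 2) → ends 26
score at 26 (size 2, align 2) → ends 28
vx at 28 (size 4, align 4) → ends 32
vy at 32 (size 2, align 2) → ends 34
tail pad 6 to reach multiple of 8
total 40 bytes, alignment 8
data bytes 28, size 40 → padding 12

12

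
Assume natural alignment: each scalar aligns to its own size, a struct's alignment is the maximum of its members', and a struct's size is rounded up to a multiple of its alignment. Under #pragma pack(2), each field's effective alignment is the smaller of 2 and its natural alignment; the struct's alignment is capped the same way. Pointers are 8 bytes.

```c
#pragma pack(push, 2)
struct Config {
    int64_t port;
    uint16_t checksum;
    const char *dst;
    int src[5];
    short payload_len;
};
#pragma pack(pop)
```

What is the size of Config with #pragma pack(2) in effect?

port at 0 (size 8, align 2) → ends 8
checksum at 8 (size 2, align 2) → ends 10
dst at 10 (size 8, align 2) → ends 18
src at 18 (size 20, align 2) → ends 38
payload_len at 38 (size 2, align 2) → ends 40
total 40 bytes, alignment 2

40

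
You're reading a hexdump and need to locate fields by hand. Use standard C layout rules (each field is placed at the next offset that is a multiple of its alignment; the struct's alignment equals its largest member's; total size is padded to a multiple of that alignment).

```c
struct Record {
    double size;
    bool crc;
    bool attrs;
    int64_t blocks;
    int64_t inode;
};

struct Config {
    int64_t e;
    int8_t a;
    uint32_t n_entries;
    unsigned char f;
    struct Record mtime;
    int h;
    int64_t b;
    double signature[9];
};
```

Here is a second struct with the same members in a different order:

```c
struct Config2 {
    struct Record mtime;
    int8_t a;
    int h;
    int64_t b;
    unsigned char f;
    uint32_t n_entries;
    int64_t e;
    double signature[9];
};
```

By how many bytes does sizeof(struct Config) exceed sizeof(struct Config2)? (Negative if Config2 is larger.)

8

Record: @0: size [8B, align 8] → 8; @8: crc [1B, align 1] → 9; @9: attrs [1B, align 1] → 10; +6 pad (align 8); @16: blocks [8B, align 8] → 24; @24: inode [8B, align 8] → 32; size 32, align 8
@0: e [8B, align 8] → 8
@8: a [1B, align 1] → 9
+3 pad (align 4)
@12: n_entries [4B, align 4] → 16
@16: f [1B, align 1] → 17
+7 pad (align 8)
@24: mtime [32B, align 8] → 56
@56: h [4B, align 4] → 60
+4 pad (align 8)
@64: b [8B, align 8] → 72
@72: signature [72B, align 8] → 144
size 144, align 8
— Config2 —
@0: mtime [32B, align 8] → 32
@32: a [1B, align 1] → 33
+3 pad (align 4)
@36: h [4B, align 4] → 40
@40: b [8B, align 8] → 48
@48: f [1B, align 1] → 49
+3 pad (align 4)
@52: n_entries [4B, align 4] → 56
@56: e [8B, align 8] → 64
@64: signature [72B, align 8] → 136
size 136, align 8
144 − 136 = 8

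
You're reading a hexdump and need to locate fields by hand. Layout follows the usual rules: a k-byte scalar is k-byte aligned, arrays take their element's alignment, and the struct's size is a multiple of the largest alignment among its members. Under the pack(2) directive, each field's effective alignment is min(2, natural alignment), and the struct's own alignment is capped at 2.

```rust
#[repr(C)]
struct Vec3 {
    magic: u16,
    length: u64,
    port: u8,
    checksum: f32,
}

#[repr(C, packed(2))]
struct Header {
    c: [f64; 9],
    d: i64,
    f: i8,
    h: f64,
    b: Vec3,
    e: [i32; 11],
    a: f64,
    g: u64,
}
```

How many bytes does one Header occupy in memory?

Vec3: @0: magic [2B, align 2] → 2; +6 pad (align 8); @8: length [8B, align 8] → 16; @16: port [1B, align 1] → 17; +3 pad (align 4); @20: checksum [4B, align 4] → 24; size 24, align 8
@0: c [72B, align 2] → 72
@72: d [8B, align 2] → 80
@80: f [1B, align 1] → 81
+1 pad (align 2)
@82: h [8B, align 2] → 90
@90: b [24B, align 2] → 114
@114: e [44B, align 2] → 158
@158: a [8B, align 2] → 166
@166: g [8B, align 2] → 174
size 174, align 2

174 bytes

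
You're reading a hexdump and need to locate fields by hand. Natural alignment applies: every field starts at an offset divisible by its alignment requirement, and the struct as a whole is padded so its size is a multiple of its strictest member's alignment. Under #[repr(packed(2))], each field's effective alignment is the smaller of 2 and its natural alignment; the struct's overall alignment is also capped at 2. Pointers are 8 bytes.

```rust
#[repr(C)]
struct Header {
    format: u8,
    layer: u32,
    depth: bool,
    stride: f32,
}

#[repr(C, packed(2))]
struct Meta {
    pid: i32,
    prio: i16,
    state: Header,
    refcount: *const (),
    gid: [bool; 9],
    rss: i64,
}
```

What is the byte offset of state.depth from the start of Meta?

Header: 0..1  format  (1B, 1-aligned); 1..4  -- padding (3B); 4..8  layer  (4B, 4-aligned); 8..9  depth  (1B, 1-aligned); 9..12  -- padding (3B); 12..16  stride  (4B, 4-aligned); sizeof = 16, alignof = 4
0..4  pid  (4B, 2-aligned)
4..6  prio  (2B, 2-aligned)
6..22  state  (16B, 2-aligned)
within Header: depth at 8
6 + 8 = 14

14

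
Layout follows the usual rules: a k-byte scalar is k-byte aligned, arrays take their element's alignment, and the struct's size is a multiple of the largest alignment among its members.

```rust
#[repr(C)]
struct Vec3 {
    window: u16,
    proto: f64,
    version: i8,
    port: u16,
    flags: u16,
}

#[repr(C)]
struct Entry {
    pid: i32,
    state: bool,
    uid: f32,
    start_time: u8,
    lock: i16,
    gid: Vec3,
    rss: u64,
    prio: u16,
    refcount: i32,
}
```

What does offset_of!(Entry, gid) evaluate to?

16

Vec3: @0: window [2B, align 2] → 2; +6 pad (align 8); @8: proto [8B, align 8] → 16; @16: version [1B, align 1] → 17; +1 pad (align 2); @18: port [2B, align 2] → 20; @20: flags [2B, align 2] → 22; +2 tail pad (align 8); size 24, align 8
@0: pid [4B, align 4] → 4
@4: state [1B, align 1] → 5
+3 pad (align 4)
@8: uid [4B, align 4] → 12
@12: start_time [1B, align 1] → 13
+1 pad (align 2)
@14: lock [2B, align 2] → 16
@16: gid [24B, align 8] → 40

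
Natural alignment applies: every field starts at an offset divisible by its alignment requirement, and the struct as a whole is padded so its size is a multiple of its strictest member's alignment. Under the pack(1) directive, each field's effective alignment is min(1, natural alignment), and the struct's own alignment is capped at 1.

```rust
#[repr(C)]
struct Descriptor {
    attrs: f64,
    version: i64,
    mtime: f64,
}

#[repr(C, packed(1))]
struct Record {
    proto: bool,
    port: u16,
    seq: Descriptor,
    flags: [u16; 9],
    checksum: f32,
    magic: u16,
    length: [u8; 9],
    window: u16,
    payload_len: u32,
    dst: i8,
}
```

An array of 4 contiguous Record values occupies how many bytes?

Descriptor: attrs at 0 (size 8, align 8) → ends 8; version at 8 (size 8, align 8) → ends 16; mtime at 16 (size 8, align 8) → ends 24; total 24 bytes, alignment 8
proto at 0 (size 1, align 1) → ends 1
port at 1 (size 2, align 1) → ends 3
seq at 3 (size 24, align 1) → ends 27
flags at 27 (size 18, align 1) → ends 45
checksum at 45 (size 4, align 1) → ends 49
magic at 49 (size 2, align 1) → ends 51
length at 51 (size 9, align 1) → ends 60
window at 60 (size 2, align 1) → ends 62
payload_len at 62 (size 4, align 1) → ends 66
dst at 66 (size 1, align 1) → ends 67
total 67 bytes, alignment 1
array of 4: 4 × 67 = 268

268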